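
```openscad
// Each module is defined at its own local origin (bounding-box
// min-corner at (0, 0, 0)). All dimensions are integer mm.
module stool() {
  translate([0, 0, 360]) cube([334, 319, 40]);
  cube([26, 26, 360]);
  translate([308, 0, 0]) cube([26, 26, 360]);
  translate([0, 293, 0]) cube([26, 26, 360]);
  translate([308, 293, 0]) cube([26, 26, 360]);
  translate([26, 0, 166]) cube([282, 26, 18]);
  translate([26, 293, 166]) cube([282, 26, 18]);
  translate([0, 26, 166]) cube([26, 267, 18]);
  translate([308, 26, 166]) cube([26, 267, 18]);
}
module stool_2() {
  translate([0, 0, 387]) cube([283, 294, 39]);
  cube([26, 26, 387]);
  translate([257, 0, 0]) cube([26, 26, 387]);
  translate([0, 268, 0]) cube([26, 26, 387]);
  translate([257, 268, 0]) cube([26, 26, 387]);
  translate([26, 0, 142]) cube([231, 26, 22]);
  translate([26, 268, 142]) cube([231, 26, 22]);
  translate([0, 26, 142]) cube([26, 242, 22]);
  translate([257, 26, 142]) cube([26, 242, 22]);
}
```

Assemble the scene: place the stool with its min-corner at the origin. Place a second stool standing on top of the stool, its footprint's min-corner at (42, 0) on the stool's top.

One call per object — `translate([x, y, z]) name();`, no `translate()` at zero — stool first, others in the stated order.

stool();
translate([42, 0, 400]) stool_2();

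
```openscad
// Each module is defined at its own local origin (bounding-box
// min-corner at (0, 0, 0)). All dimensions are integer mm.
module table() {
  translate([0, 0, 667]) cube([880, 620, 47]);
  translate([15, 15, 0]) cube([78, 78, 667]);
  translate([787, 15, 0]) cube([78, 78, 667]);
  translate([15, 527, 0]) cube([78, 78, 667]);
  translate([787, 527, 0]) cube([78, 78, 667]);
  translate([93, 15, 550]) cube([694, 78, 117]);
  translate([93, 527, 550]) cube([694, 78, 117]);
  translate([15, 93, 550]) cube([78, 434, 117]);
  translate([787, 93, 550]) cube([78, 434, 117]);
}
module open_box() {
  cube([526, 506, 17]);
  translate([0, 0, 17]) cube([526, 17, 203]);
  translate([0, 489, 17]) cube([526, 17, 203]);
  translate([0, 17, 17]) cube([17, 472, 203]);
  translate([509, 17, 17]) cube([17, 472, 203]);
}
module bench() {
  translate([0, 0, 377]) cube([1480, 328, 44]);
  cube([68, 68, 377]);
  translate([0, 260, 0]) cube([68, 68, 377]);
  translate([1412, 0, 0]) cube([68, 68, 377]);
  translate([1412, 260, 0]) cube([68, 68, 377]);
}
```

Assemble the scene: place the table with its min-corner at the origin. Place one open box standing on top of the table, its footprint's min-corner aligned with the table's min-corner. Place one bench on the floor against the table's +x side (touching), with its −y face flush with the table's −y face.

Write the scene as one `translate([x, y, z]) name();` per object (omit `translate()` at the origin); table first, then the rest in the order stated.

table();
translate([0, 0, 714]) open_box();
translate([880, 0, 0]) bench();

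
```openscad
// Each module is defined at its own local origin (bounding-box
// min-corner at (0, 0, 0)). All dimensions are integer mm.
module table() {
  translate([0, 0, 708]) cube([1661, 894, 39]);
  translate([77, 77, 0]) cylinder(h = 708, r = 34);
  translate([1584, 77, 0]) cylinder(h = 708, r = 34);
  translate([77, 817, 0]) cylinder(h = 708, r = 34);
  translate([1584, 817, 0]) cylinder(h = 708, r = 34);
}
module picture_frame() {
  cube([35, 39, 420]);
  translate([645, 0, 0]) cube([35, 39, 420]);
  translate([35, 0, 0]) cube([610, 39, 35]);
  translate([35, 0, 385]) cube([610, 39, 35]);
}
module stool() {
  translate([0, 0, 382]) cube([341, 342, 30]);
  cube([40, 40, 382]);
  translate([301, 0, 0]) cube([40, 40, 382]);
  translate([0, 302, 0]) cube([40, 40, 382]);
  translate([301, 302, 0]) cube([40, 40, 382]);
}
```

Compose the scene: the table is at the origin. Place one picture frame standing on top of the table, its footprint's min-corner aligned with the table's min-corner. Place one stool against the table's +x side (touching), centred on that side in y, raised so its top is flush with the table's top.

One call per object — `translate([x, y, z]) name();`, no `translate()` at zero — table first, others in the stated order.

table();
translate([0, 0, 747]) picture_frame();
translate([1661, 276, 335]) stool();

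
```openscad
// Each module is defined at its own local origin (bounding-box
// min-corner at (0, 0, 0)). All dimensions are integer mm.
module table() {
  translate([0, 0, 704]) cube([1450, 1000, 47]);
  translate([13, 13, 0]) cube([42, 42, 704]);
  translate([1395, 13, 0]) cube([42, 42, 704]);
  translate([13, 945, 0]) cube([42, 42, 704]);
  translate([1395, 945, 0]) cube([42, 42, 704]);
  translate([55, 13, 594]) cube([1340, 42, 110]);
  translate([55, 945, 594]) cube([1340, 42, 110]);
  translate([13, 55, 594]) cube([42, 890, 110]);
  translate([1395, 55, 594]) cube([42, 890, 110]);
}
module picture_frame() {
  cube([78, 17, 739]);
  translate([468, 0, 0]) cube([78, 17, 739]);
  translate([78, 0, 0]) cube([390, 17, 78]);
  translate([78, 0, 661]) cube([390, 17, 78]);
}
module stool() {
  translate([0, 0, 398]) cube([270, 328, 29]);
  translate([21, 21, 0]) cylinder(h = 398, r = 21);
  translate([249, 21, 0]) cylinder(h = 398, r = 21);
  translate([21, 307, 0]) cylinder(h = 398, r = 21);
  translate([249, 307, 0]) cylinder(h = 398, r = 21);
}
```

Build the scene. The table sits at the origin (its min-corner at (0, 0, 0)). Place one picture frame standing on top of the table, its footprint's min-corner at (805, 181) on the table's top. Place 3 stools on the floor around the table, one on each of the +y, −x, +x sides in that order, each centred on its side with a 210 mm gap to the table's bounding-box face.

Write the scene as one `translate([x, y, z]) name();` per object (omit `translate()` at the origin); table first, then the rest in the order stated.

table();
translate([805, 181, 751]) picture_frame();
translate([590, 1210, 0]) stool();
translate([-480, 336, 0]) stool();
translate([1660, 336, 0]) stool();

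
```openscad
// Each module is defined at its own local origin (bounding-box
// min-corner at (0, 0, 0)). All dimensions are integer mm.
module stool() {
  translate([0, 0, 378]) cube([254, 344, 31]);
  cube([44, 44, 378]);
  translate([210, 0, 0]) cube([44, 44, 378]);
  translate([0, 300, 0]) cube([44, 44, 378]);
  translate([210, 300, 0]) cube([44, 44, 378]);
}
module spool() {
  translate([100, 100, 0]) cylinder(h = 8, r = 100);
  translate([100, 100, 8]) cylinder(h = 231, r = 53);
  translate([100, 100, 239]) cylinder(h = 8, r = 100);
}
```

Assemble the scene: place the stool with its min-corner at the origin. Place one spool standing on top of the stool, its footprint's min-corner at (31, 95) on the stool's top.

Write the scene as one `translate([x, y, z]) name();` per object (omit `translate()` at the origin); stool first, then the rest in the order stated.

stool();
translate([31, 95, 409]) spool();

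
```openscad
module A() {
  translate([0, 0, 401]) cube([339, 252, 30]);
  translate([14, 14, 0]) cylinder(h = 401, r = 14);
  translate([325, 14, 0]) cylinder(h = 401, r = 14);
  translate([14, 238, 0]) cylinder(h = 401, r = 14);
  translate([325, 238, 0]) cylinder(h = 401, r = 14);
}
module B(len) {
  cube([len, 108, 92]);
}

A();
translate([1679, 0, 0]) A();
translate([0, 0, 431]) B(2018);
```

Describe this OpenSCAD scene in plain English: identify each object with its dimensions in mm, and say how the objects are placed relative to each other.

A is a four-legged stool. The seat is a 339×252×30 mm slab whose top surface is at z = 431 mm; four round legs, each 28 mm in diameter, run from the floor (z = 0) to the underside of the seat, each leg's axis is inset half a diameter from the nearest pair of seat edges (so the leg's bounding box is flush with the corner).

B is a rectangular beam 2018 mm long (x), 108 mm deep (y), 92 mm thick (z).

The beam spans the tops of two stools placed 1340 mm apart, resting at z = 431 mm.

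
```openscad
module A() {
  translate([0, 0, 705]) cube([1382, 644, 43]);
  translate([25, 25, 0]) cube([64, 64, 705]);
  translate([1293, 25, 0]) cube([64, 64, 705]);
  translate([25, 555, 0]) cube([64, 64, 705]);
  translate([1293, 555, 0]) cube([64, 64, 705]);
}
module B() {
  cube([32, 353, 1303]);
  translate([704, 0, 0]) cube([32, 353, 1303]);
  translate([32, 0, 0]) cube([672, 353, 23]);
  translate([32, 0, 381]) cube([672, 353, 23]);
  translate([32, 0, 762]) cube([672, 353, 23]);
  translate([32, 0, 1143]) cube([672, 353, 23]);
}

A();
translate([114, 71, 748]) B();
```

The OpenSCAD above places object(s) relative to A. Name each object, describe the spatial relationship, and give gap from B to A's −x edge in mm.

A is a table. B is a bookshelf. The bookshelf is on top of the table. The gap from the bookshelf to the table's −x edge is 114 mm.

The bookshelf's min-x is at 114; the table's min-x is 0; gap = 114 mm.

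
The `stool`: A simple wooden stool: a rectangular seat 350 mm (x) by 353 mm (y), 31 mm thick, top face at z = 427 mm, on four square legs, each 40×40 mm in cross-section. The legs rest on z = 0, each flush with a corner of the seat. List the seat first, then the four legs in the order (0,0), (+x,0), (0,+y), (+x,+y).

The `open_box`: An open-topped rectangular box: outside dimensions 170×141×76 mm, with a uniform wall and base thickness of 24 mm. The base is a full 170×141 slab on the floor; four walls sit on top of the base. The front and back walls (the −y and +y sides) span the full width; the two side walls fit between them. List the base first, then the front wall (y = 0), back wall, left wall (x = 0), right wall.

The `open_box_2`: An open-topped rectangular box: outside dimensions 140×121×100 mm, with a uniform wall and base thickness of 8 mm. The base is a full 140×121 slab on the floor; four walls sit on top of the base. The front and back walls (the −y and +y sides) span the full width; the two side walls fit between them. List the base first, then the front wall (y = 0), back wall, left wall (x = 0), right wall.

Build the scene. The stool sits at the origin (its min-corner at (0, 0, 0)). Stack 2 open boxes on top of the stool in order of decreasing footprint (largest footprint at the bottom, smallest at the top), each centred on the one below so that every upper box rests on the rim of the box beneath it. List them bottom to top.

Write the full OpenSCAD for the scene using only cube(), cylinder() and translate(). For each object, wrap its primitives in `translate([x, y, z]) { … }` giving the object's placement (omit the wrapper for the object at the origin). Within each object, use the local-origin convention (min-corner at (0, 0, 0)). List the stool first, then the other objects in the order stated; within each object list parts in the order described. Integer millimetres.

translate([0, 0, 396]) cube([350, 353, 31]);
cube([40, 40, 396]);
translate([310, 0, 0]) cube([40, 40, 396]);
translate([0, 313, 0]) cube([40, 40, 396]);
translate([310, 313, 0]) cube([40, 40, 396]);
translate([90, 106, 427]) {
  cube([170, 141, 24]);
  translate([0, 0, 24]) cube([170, 24, 52]);
  translate([0, 117, 24]) cube([170, 24, 52]);
  translate([0, 24, 24]) cube([24, 93, 52]);
  translate([146, 24, 24]) cube([24, 93, 52]);
}
translate([105, 116, 503]) {
  cube([140, 121, 8]);
  translate([0, 0, 8]) cube([140, 8, 92]);
  translate([0, 113, 8]) cube([140, 8, 92]);
  translate([0, 8, 8]) cube([8, 105, 92]);
  translate([132, 8, 8]) cube([8, 105, 92]);
}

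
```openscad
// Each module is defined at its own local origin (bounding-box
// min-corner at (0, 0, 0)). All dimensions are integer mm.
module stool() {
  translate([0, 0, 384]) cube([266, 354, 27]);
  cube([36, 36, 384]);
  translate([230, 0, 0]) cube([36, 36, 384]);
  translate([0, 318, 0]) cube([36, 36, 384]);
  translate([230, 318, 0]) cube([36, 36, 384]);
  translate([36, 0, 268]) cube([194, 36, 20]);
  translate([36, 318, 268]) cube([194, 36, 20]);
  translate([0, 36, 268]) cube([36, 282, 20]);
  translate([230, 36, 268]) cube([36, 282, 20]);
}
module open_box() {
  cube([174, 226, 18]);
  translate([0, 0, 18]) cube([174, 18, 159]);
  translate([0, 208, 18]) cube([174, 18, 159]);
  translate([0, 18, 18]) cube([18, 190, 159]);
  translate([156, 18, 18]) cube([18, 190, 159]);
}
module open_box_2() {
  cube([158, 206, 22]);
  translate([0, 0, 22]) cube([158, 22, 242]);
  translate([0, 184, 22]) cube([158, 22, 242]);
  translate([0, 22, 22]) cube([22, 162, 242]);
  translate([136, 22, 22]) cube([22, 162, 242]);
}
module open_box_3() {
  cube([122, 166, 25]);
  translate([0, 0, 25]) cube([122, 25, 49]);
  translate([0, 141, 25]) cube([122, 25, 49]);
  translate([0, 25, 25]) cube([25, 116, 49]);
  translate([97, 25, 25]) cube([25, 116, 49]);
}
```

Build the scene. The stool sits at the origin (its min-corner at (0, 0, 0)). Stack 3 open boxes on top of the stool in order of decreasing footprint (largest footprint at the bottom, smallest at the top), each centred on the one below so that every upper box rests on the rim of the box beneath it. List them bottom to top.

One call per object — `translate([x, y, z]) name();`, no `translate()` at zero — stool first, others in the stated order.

stool();
translate([46, 64, 411]) open_box();
translate([54, 74, 588]) open_box_2();
translate([72, 94, 852]) open_box_3();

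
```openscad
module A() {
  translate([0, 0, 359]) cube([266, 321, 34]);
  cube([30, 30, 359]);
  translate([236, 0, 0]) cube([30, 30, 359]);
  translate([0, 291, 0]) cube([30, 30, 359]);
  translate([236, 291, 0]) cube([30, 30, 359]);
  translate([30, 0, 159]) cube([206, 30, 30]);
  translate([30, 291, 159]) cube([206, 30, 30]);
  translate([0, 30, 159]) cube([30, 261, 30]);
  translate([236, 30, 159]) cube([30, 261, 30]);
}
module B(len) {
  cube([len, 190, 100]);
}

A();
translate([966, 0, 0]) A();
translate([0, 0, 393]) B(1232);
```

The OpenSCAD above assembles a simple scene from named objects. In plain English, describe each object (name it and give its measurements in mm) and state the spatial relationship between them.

A is a simple wooden stool: a rectangular seat 266 mm (x) by 321 mm (y), 34 mm thick, top face at z = 393 mm, on four square legs, each 30×30 mm in cross-section. The legs rest on z = 0, each flush with a corner of the seat. Four stretchers, 30 mm wide and 30 mm tall, connect adjacent legs with their undersides at z = 159 mm, each running between the inner faces of the legs it joins and aligned with the legs' outer faces on the other axis.

B is a rectangular beam 1232 mm long (x), 190 mm deep (y), 100 mm thick (z).

The beam spans the tops of two stools placed 700 mm apart, resting at z = 393 mm.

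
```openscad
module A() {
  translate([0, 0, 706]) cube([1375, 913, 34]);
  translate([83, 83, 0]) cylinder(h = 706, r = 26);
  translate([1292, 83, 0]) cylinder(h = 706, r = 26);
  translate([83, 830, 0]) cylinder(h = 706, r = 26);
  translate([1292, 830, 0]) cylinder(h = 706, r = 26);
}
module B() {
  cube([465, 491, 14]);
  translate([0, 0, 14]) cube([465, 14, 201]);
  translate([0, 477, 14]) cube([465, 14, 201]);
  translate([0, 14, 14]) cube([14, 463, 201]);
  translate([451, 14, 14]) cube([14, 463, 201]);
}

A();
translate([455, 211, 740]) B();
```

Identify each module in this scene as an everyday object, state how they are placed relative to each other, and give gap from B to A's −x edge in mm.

A is a table. B is an open box. The open box is on top of the table, centred. The gap from the open box to the table's −x edge is 455 mm.

The open box's min-x is at 455; the table's min-x is 0; gap = 455 mm.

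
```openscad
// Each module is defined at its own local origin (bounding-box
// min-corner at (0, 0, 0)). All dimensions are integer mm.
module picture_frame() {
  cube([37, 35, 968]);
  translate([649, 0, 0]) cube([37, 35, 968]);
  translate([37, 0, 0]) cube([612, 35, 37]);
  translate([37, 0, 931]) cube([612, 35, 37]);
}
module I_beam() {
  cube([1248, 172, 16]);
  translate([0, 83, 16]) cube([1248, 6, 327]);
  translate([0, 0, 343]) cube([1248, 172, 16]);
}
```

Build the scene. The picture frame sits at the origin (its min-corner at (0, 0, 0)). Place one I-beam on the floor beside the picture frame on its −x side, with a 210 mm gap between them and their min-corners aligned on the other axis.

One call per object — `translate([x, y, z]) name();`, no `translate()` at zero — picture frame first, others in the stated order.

picture_frame();
translate([-1458, 0, 0]) I_beam();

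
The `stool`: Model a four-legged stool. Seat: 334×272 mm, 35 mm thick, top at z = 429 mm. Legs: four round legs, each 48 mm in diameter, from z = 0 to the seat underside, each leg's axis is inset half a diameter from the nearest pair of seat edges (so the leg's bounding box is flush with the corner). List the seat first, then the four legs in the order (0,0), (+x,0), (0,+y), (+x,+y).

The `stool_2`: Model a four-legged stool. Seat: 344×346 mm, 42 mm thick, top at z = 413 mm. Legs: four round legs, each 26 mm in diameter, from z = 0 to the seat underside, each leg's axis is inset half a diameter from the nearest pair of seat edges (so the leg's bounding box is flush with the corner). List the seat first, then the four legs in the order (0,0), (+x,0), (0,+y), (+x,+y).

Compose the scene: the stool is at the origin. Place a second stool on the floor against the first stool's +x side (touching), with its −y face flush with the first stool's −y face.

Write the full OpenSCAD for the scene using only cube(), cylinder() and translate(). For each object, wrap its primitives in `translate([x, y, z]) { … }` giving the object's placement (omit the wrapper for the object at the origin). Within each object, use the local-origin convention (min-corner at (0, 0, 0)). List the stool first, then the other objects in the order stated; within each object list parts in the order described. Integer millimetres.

translate([0, 0, 394]) cube([334, 272, 35]);
translate([24, 24, 0]) cylinder(h = 394, r = 24);
translate([310, 24, 0]) cylinder(h = 394, r = 24);
translate([24, 248, 0]) cylinder(h = 394, r = 24);
translate([310, 248, 0]) cylinder(h = 394, r = 24);
translate([334, 0, 0]) {
  translate([0, 0, 371]) cube([344, 346, 42]);
  translate([13, 13, 0]) cylinder(h = 371, r = 13);
  translate([331, 13, 0]) cylinder(h = 371, r = 13);
  translate([13, 333, 0]) cylinder(h = 371, r = 13);
  translate([331, 333, 0]) cylinder(h = 371, r = 13);
}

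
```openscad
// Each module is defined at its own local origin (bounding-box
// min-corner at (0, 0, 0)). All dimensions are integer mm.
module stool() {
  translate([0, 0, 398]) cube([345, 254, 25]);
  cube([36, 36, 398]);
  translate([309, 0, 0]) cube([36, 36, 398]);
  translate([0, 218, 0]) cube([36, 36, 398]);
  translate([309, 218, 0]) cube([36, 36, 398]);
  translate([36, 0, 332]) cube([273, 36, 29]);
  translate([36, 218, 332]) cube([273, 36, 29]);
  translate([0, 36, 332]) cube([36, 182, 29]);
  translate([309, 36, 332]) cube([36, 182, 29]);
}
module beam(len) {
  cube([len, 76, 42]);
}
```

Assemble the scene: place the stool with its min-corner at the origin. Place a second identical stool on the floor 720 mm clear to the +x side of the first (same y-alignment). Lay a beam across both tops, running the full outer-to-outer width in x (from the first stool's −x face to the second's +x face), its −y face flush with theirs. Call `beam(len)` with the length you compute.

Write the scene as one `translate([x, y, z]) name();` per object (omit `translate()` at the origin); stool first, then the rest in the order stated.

stool();
translate([1065, 0, 0]) stool();
translate([0, 0, 423]) beam(1410);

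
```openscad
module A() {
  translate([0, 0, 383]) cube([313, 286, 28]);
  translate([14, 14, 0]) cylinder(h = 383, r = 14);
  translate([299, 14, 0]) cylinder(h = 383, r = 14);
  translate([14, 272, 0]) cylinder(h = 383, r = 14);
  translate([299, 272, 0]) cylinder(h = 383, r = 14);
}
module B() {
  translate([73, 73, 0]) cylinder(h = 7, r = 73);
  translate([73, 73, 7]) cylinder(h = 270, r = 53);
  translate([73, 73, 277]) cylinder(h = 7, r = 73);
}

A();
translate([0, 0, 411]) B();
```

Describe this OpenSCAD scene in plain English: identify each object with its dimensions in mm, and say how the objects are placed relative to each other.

A is a four-legged stool. The seat is a 313×286×28 mm slab whose top surface is at z = 411 mm; four round legs, each 28 mm in diameter, run from the floor (z = 0) to the underside of the seat, each leg's axis is inset half a diameter from the nearest pair of seat edges (so the leg's bounding box is flush with the corner).

B is a spool: two coaxial disc flanges of radius 73 mm and thickness 7 mm, joined by a core cylinder of radius 53 mm and height 270 mm. The lower flange rests on z = 0 and the three cylinders share a vertical axis.

The spool is on top of the stool.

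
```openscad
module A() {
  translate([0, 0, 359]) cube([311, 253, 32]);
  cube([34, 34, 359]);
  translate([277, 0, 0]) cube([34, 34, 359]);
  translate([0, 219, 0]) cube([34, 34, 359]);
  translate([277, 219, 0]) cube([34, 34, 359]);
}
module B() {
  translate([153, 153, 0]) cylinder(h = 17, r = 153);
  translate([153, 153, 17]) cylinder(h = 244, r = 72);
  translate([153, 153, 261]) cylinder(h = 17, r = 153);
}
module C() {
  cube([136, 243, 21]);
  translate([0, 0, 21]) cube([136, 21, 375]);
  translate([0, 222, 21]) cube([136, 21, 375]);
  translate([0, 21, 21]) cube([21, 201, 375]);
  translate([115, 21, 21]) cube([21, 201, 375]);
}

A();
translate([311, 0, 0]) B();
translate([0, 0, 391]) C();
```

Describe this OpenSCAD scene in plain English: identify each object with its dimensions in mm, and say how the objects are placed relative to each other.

A is a four-legged stool. The seat is 311×253 mm, 32 mm thick, top at z = 391 mm. It stands on four square legs, each 34×34 mm in cross-section, from z = 0 to the seat underside, each flush with a corner of the seat.

B is a spool: two coaxial disc flanges of radius 153 mm and thickness 17 mm, joined by a core cylinder of radius 72 mm and height 244 mm. The lower flange rests on z = 0 and the three cylinders share a vertical axis.

C is an open storage box with external size 136×243×396 mm and wall thickness 21 mm (the base is also 21 mm thick). The base covers the whole footprint; the four walls stand on the base, with the y-facing walls full-width and the x-facing walls fitting between their inner faces.

The spool is against the stool's +x side, with their −y faces flush. The open box is on top of the stool.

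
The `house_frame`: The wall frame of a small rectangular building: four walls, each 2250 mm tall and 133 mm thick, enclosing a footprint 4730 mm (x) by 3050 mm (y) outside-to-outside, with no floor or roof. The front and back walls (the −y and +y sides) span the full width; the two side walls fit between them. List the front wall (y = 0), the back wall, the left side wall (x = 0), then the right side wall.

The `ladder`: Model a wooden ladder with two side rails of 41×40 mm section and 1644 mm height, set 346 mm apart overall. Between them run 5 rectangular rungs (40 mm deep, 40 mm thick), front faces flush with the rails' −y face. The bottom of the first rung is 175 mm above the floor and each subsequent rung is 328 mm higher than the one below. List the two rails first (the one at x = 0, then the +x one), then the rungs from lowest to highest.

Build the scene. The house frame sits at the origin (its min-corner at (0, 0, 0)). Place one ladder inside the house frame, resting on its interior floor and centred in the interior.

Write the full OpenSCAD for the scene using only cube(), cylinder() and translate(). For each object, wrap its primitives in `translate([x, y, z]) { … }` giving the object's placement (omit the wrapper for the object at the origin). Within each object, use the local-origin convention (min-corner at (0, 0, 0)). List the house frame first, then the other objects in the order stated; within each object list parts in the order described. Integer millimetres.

cube([4730, 133, 2250]);
translate([0, 2917, 0]) cube([4730, 133, 2250]);
translate([0, 133, 0]) cube([133, 2784, 2250]);
translate([4597, 133, 0]) cube([133, 2784, 2250]);
translate([2192, 1505, 0]) {
  cube([41, 40, 1644]);
  translate([305, 0, 0]) cube([41, 40, 1644]);
  translate([41, 0, 175]) cube([264, 40, 40]);
  translate([41, 0, 503]) cube([264, 40, 40]);
  translate([41, 0, 831]) cube([264, 40, 40]);
  translate([41, 0, 1159]) cube([264, 40, 40]);
  translate([41, 0, 1487]) cube([264, 40, 40]);
}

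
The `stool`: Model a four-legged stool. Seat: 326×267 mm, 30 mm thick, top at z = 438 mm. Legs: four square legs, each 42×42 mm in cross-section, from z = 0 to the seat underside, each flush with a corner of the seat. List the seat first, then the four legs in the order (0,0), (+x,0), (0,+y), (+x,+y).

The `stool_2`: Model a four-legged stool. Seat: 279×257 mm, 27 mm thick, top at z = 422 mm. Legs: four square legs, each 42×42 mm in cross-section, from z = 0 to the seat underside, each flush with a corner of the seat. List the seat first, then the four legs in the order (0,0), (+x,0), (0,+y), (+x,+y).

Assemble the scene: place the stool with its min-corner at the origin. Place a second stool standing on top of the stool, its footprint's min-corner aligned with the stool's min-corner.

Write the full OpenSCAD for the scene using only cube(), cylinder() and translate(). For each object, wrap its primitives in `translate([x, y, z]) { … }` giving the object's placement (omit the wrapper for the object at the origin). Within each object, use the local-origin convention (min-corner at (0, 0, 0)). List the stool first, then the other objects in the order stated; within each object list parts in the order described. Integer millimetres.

translate([0, 0, 408]) cube([326, 267, 30]);
cube([42, 42, 408]);
translate([284, 0, 0]) cube([42, 42, 408]);
translate([0, 225, 0]) cube([42, 42, 408]);
translate([284, 225, 0]) cube([42, 42, 408]);
translate([0, 0, 438]) {
  translate([0, 0, 395]) cube([279, 257, 27]);
  cube([42, 42, 395]);
  translate([237, 0, 0]) cube([42, 42, 395]);
  translate([0, 215, 0]) cube([42, 42, 395]);
  translate([237, 215, 0]) cube([42, 42, 395]);
}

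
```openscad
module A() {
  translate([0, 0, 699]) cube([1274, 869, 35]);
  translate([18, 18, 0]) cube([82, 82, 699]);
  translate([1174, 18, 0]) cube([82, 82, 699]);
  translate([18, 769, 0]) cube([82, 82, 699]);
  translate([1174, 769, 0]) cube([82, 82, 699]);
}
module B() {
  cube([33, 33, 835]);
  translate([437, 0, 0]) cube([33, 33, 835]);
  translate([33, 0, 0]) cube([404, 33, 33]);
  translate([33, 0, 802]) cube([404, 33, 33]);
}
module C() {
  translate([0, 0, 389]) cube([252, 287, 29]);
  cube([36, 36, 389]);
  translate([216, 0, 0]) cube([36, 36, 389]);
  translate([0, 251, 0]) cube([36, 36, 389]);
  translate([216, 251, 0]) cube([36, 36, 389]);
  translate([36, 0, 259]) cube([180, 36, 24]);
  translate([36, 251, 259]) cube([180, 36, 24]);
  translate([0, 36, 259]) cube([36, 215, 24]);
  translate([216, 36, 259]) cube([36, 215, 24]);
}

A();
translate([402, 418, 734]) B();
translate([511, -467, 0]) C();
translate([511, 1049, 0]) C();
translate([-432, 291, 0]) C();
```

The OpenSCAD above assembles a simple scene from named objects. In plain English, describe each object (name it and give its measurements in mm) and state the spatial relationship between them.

A is a table with a 1274×869 mm rectangular top, 35 mm thick, top surface at z = 734 mm, supported by four 82×82 mm square legs, each inset 18 mm from the nearest pair of top edges, running from the floor.

B is a rectangular picture frame lying in the x–z plane (depth along y). The opening is 404 mm wide (x) by 769 mm tall (z), surrounded by a border 33 mm wide on all four sides. The frame is 33 mm deep and is made of two full-height vertical stiles with two horizontal rails fitted between them.

C is a simple wooden stool: a rectangular seat 252 mm (x) by 287 mm (y), 29 mm thick, top face at z = 418 mm, on four square legs, each 36×36 mm in cross-section. The legs rest on z = 0, each flush with a corner of the seat. Four stretchers, 36 mm wide and 24 mm tall, connect adjacent legs with their undersides at z = 259 mm, each running between the inner faces of the legs it joins and aligned with the legs' outer faces on the other axis.

The picture frame is on top of the table, centred. Three stools sit around the table at the −y, +y, −x sides.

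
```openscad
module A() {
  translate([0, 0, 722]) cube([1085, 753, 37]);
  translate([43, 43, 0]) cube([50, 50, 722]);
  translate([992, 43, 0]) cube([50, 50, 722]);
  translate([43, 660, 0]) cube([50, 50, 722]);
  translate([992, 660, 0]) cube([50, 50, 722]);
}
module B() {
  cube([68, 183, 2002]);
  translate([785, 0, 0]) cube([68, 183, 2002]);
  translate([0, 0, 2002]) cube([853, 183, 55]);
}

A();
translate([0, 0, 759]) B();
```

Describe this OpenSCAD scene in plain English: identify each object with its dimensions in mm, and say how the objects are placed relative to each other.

A is a rectangular dining table. The top is 1085×753×37 mm with its upper surface at z = 759 mm. It stands on four 50×50 mm square legs, each inset 43 mm from the nearest pair of top edges, running from the floor to the underside of the top.

B is a rectangular door frame: two vertical jambs of 68×183 mm section, 2002 mm tall, with a clear opening 717 mm wide between their inner faces. A header 55 mm tall and 183 mm deep lies on top of the jambs and spans the full outside width.

The door frame is on top of the table.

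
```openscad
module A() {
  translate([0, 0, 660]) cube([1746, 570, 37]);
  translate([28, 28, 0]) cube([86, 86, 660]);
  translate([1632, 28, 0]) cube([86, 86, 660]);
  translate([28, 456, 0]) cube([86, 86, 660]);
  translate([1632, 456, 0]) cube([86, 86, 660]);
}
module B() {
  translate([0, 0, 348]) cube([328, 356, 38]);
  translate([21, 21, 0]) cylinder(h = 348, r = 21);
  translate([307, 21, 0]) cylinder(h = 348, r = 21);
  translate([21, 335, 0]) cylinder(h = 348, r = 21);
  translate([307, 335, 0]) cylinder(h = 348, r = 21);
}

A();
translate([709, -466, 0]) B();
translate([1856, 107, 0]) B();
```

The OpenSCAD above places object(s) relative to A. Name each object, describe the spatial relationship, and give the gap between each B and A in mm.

A is a table. B is a stool. Two stools sit around the table at the −y, +x sides. The gap between each stool and the table is 110 mm.

Each stool's nearest face is 110 mm from the table's bounding box.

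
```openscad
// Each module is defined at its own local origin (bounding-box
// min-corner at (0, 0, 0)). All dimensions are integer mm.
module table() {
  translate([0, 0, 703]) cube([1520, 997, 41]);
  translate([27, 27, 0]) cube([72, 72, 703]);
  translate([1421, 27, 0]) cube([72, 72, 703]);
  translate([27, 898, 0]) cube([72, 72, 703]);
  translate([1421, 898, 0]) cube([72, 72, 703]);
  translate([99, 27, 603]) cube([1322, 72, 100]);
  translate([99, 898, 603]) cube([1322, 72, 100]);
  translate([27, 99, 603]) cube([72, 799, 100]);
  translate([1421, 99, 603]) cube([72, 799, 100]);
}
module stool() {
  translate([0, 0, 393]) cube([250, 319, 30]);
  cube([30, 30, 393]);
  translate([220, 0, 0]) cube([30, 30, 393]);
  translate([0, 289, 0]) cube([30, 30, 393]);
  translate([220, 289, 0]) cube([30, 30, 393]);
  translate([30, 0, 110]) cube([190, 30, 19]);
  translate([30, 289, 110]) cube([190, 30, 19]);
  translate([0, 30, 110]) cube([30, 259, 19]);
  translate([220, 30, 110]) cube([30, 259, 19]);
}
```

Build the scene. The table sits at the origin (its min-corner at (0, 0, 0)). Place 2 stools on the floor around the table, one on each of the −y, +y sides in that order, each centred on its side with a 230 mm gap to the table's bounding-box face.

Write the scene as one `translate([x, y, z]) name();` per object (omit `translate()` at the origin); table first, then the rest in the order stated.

table();
translate([635, -549, 0]) stool();
translate([635, 1227, 0]) stool();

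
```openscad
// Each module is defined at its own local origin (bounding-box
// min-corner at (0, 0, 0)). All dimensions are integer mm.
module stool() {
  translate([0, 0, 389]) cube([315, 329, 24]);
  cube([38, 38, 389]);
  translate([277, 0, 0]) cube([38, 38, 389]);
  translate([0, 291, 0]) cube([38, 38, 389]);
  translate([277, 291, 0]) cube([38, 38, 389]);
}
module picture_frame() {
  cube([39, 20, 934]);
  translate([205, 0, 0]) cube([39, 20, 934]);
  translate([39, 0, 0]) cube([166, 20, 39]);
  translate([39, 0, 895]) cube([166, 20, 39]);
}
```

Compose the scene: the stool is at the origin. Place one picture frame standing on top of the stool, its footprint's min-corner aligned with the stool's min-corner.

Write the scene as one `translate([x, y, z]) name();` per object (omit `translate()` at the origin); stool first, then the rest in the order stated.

stool();
translate([0, 0, 413]) picture_frame();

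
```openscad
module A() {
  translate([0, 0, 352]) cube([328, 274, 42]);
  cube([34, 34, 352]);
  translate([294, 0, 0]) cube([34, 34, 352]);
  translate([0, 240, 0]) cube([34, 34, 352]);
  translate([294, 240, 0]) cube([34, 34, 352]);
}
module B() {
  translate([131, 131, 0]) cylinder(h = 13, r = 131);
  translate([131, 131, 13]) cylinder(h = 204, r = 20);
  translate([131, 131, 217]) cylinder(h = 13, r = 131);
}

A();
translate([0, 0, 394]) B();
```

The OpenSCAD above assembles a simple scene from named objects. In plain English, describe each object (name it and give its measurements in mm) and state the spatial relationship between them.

A is a simple wooden stool: a rectangular seat 328 mm (x) by 274 mm (y), 42 mm thick, top face at z = 394 mm, on four square legs, each 34×34 mm in cross-section. The legs rest on z = 0, each flush with a corner of the seat.

B is a spool: two coaxial disc flanges of radius 131 mm and thickness 13 mm, joined by a core cylinder of radius 20 mm and height 204 mm. The lower flange rests on z = 0 and the three cylinders share a vertical axis.

The spool is on top of the stool.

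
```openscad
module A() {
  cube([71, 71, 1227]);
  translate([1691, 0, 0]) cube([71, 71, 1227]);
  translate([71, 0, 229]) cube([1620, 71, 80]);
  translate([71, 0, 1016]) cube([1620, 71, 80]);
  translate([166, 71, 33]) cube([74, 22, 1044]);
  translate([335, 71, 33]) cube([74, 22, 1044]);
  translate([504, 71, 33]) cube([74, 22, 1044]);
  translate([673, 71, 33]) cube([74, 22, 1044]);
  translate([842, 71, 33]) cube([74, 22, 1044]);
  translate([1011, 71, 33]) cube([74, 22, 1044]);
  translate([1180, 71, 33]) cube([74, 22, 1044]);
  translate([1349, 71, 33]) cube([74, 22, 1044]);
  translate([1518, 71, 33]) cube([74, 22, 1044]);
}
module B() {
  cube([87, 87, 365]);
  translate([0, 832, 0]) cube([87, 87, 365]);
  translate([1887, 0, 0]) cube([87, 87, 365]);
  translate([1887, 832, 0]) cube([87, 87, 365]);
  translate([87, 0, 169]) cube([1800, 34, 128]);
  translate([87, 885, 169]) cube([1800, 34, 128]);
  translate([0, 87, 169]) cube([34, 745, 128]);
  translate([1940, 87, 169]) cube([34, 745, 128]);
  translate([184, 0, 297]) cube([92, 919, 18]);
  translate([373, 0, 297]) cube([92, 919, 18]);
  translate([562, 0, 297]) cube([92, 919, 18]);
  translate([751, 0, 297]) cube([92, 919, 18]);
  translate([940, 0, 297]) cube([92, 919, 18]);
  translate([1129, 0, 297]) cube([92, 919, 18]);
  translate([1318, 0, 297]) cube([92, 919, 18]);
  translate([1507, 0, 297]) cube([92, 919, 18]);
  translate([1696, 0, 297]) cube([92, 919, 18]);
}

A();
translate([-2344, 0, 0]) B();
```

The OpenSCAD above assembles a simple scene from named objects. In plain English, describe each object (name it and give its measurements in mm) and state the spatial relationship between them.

A is a fence section. Two 71×71 mm posts, 1227 mm tall, stand on the floor with a clear span of 1620 mm between their inner faces. Two horizontal rails of 71×80 mm section span the gap between the posts with their undersides at z = 229 mm and z = 1016 mm, flush with the posts' −y face. 9 pickets, each 74 mm wide, 22 mm thick and 1044 mm tall, are fixed to the +y face of the rails with their bottoms at z = 33 mm, evenly spaced across the span with equal gaps (rounded down to the nearest mm) at the −x end and between each pair — any rounding remainder accumulates at the +x end.

B is a bed frame 1974 mm long (x) by 919 mm wide (y). Four 87×87 mm corner posts, 365 mm tall, at the corners of the footprint. Four rails of 34 mm thickness and 128 mm height run between adjacent posts with their undersides at z = 169 mm, their outer faces flush with the outside of the frame (the two x-running rails run between the posts' inner faces; the two y-running rails run between the posts' inner faces). 9 slats, each 92 mm wide (x) and 18 mm thick, lie across the top of the two x-running rails, running the full 919 mm width of the frame in y; the slats are evenly spaced along x between the inner faces of the end posts with equal gaps (rounded down to the nearest mm) at the −x end and between each pair — any rounding remainder accumulates at the +x end.

The bed frame is on the floor beside the fence section on its −x side.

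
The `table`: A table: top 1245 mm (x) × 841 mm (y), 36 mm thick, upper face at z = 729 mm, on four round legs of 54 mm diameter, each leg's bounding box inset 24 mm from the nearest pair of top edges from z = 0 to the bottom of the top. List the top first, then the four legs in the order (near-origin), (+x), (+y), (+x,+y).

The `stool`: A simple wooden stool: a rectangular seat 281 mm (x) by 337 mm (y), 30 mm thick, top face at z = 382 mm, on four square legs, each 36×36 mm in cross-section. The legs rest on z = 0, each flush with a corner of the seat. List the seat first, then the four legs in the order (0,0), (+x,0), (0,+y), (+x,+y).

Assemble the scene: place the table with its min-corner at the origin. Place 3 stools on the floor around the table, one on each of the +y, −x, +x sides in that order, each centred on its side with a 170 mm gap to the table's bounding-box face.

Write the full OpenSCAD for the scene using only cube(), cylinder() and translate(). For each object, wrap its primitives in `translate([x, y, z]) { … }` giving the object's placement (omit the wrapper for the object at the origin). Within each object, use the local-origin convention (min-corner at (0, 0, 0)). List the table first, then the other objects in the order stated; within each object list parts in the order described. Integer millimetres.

translate([0, 0, 693]) cube([1245, 841, 36]);
translate([51, 51, 0]) cylinder(h = 693, r = 27);
translate([1194, 51, 0]) cylinder(h = 693, r = 27);
translate([51, 790, 0]) cylinder(h = 693, r = 27);
translate([1194, 790, 0]) cylinder(h = 693, r = 27);
translate([482, 1011, 0]) {
  translate([0, 0, 352]) cube([281, 337, 30]);
  cube([36, 36, 352]);
  translate([245, 0, 0]) cube([36, 36, 352]);
  translate([0, 301, 0]) cube([36, 36, 352]);
  translate([245, 301, 0]) cube([36, 36, 352]);
}
translate([-451, 252, 0]) {
  translate([0, 0, 352]) cube([281, 337, 30]);
  cube([36, 36, 352]);
  translate([245, 0, 0]) cube([36, 36, 352]);
  translate([0, 301, 0]) cube([36, 36, 352]);
  translate([245, 301, 0]) cube([36, 36, 352]);
}
translate([1415, 252, 0]) {
  translate([0, 0, 352]) cube([281, 337, 30]);
  cube([36, 36, 352]);
  translate([245, 0, 0]) cube([36, 36, 352]);
  translate([0, 301, 0]) cube([36, 36, 352]);
  translate([245, 301, 0]) cube([36, 36, 352]);
}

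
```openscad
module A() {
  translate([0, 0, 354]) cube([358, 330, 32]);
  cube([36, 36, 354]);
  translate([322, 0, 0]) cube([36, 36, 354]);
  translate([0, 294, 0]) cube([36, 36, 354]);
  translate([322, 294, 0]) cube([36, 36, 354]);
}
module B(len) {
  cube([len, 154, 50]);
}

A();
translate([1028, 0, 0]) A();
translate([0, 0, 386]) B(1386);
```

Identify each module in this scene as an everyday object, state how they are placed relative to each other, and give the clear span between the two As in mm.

A is a stool. B is a beam. A beam spans the tops of two stools. The clear span between the two stools is 670 mm.

Second stool starts at x = 1028; first ends at x = 358; clear span = 1028 − 358 = 670 mm.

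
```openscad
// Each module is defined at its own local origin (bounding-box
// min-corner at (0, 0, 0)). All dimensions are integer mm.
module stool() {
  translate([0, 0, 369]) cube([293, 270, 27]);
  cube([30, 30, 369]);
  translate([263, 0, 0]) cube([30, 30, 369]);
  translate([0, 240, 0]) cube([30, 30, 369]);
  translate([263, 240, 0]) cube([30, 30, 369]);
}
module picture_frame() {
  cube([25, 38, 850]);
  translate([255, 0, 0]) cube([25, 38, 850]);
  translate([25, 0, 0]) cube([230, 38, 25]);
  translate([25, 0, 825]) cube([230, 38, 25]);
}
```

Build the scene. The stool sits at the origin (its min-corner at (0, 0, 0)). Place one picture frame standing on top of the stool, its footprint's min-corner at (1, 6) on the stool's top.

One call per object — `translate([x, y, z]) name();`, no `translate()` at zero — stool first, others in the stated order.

stool();
translate([1, 6, 396]) picture_frame();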